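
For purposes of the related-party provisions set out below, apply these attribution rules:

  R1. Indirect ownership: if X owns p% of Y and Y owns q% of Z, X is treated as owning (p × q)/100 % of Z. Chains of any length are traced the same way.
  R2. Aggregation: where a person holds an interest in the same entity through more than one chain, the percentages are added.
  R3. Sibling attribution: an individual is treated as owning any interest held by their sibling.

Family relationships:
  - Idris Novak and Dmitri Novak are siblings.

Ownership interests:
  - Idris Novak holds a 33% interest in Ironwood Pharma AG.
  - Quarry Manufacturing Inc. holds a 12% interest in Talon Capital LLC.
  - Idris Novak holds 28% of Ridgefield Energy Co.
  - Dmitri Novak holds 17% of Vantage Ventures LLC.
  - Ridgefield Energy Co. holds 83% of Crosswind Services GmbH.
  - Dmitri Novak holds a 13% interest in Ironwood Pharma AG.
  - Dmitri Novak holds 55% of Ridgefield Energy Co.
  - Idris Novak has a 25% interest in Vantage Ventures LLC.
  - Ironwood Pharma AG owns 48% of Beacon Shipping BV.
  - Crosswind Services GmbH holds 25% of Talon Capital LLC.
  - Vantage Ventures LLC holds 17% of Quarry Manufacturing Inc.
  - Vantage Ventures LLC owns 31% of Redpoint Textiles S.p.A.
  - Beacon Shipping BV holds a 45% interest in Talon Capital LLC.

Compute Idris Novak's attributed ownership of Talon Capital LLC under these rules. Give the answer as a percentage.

28.0153%

By sibling attribution (R3), Idris Novak is treated as also owning Dmitri Novak's interest in Ridgefield Energy Co, giving 28% + 55% = 83%.
By sibling attribution (R3), Idris Novak is treated as also owning Dmitri Novak's interest in Vantage Ventures LLC, giving 25% + 17% = 42%.
By sibling attribution (R3), Idris Novak is treated as also owning Dmitri Novak's interest in Ironwood Pharma AG, giving 33% + 13% = 46%.
Chain via Ridgefield Energy Co. → Crosswind Services GmbH (R1): 83% × 83% × 25% = 17.2225% of Talon Capital LLC.
Chain via Vantage Ventures LLC → Quarry Manufacturing Inc. (R1): 42% × 17% × 12% = 0.8568% of Talon Capital LLC.
Chain via Ironwood Pharma AG → Beacon Shipping BV (R1): 46% × 48% × 45% = 9.936% of Talon Capital LLC.
Aggregating (R2): 17.2225% + 0.8568% + 9.936% = 28.0153%.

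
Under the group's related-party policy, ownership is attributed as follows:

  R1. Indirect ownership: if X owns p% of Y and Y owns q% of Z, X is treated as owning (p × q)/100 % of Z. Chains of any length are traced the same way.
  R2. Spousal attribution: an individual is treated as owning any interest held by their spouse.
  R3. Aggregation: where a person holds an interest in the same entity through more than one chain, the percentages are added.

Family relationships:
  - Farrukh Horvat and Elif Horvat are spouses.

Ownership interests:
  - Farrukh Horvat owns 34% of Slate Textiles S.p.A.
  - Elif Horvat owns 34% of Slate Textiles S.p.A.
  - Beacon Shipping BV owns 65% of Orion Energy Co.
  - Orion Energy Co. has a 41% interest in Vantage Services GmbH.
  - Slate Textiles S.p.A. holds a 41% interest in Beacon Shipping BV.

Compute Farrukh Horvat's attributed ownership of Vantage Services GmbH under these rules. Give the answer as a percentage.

By spousal attribution (R2), Farrukh Horvat is treated as also owning Elif Horvat's interest in Slate Textiles S.p.A, giving 34% + 34% = 68%.
Chain via Slate Textiles S.p.A. → Beacon Shipping BV → Orion Energy Co. (R1): 68% × 41% × 65% × 41% = 7.43002% of Vantage Services GmbH.

7.43002%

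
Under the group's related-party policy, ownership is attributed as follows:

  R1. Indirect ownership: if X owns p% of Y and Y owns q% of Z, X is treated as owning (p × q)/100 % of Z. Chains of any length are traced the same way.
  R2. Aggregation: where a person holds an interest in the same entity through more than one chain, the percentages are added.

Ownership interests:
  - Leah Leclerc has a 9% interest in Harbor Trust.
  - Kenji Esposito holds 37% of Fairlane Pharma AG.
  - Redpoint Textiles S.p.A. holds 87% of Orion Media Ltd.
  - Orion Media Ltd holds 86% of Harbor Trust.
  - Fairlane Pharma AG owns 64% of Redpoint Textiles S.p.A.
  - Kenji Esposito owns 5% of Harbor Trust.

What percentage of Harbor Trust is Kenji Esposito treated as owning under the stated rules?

Chain via Fairlane Pharma AG → Redpoint Textiles S.p.A. → Orion Media Ltd (R1): 37% × 64% × 87% × 86% = 17.717376% of Harbor Trust.
Direct interest in Harbor Trust: 5%.
Aggregating (R2): 17.717376% + 5% = 22.717376%.

22.717376%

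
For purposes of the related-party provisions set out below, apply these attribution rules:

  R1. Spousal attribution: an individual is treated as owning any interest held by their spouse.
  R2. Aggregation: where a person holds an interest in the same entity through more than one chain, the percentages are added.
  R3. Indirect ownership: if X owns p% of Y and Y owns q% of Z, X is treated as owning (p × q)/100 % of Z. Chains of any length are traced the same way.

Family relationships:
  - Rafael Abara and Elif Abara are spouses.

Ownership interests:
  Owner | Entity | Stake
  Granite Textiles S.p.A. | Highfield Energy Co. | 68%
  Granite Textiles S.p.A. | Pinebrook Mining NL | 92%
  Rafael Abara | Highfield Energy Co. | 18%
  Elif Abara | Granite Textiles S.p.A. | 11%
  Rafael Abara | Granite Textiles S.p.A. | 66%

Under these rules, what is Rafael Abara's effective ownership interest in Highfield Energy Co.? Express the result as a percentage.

70.36%

By spousal attribution (R1), Rafael Abara is treated as also owning Elif Abara's interest in Granite Textiles S.p.A, giving 66% + 11% = 77%.
Chain via Granite Textiles S.p.A. (R3): 77% × 68% = 52.36% of Highfield Energy Co.
Direct interest in Highfield Energy Co: 18%.
Aggregating (R2): 52.36% + 18% = 70.36%.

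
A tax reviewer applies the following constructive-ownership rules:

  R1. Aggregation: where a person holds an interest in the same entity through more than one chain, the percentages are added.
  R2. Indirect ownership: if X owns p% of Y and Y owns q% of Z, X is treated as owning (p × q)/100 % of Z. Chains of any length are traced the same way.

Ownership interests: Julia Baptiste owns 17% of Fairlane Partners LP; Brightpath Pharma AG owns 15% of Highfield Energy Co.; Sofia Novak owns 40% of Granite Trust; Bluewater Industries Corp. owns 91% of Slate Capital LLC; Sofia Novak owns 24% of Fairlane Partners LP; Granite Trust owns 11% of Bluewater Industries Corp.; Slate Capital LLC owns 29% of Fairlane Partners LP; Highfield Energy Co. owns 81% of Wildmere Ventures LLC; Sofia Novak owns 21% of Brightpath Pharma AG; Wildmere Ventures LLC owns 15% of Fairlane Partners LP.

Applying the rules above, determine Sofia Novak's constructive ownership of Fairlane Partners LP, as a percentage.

Chain via Brightpath Pharma AG → Highfield Energy Co. → Wildmere Ventures LLC (R2): 21% × 15% × 81% × 15% = 0.382725% of Fairlane Partners LP.
Chain via Granite Trust → Bluewater Industries Corp. → Slate Capital LLC (R2): 40% × 11% × 91% × 29% = 1.16116% of Fairlane Partners LP.
Direct interest in Fairlane Partners LP: 24%.
Aggregating (R1): 0.382725% + 1.16116% + 24% = 25.543885%.

25.543885%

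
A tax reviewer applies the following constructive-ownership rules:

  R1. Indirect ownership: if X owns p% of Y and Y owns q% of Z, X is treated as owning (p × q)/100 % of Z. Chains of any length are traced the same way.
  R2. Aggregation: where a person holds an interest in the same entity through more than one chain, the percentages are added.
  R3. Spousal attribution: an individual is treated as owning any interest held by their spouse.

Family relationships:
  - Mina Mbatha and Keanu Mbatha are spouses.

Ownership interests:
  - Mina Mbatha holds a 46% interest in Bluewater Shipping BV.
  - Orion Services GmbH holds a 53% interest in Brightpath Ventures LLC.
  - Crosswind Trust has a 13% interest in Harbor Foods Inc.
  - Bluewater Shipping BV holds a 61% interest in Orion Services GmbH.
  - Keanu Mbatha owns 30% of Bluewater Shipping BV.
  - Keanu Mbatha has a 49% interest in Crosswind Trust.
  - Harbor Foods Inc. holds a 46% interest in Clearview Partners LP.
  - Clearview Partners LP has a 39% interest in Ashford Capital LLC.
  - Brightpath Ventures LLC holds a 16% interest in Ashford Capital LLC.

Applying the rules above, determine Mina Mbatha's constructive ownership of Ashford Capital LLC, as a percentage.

By spousal attribution (R3), Mina Mbatha is treated as also owning Keanu Mbatha's interest in Bluewater Shipping BV, giving 46% + 30% = 76%.
By spousal attribution (R3), Mina Mbatha is treated as owning Keanu Mbatha's 49% interest in Crosswind Trust.
Chain via Bluewater Shipping BV → Orion Services GmbH → Brightpath Ventures LLC (R1): 76% × 61% × 53% × 16% = 3.931328% of Ashford Capital LLC.
Chain via Crosswind Trust → Harbor Foods Inc. → Clearview Partners LP (R1): 49% × 13% × 46% × 39% = 1.142778% of Ashford Capital LLC.
Aggregating (R2): 3.931328% + 1.142778% = 5.074106%.

5.074106%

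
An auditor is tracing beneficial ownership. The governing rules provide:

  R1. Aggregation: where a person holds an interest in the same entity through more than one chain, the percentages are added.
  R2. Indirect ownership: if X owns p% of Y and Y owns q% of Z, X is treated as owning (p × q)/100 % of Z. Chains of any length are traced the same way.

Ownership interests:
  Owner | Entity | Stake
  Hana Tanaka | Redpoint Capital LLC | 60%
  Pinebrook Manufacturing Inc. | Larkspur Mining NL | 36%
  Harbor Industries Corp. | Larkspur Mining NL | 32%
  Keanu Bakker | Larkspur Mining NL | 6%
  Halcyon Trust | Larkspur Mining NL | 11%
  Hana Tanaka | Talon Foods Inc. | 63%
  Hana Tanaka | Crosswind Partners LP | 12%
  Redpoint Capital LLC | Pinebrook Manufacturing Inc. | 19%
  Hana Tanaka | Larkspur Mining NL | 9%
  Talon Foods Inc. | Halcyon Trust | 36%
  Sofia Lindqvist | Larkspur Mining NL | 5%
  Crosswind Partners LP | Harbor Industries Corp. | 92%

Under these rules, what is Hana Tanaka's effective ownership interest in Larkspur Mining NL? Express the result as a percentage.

19.1316%

Chain via Crosswind Partners LP → Harbor Industries Corp. (R2): 12% × 92% × 32% = 3.5328% of Larkspur Mining NL.
Chain via Redpoint Capital LLC → Pinebrook Manufacturing Inc. (R2): 60% × 19% × 36% = 4.104% of Larkspur Mining NL.
Chain via Talon Foods Inc. → Halcyon Trust (R2): 63% × 36% × 11% = 2.4948% of Larkspur Mining NL.
Direct interest in Larkspur Mining NL: 9%.
Aggregating (R1): 3.5328% + 4.104% + 2.4948% + 9% = 19.1316%.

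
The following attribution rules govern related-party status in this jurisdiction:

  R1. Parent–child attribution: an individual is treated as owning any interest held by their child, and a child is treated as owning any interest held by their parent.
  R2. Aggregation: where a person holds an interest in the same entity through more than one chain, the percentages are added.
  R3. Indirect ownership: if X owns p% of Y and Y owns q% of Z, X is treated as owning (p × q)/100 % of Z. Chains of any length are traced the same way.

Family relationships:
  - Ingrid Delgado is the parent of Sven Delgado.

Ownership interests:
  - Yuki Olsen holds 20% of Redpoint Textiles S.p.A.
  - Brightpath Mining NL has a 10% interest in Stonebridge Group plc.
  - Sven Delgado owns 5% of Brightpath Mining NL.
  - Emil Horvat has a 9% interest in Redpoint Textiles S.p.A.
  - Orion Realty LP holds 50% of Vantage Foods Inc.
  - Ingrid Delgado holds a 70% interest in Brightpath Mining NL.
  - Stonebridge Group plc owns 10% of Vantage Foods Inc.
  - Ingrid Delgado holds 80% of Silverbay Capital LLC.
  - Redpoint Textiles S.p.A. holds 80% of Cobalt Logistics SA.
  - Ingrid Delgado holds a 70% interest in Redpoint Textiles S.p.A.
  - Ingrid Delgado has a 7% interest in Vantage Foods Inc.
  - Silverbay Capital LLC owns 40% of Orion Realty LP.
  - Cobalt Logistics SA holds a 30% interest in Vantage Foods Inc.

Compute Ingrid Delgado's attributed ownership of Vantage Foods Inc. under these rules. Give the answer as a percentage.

40.55%

By parent–child attribution (R1), Ingrid Delgado is treated as also owning Sven Delgado's interest in Brightpath Mining NL, giving 70% + 5% = 75%.
Chain via Silverbay Capital LLC → Orion Realty LP (R3): 80% × 40% × 50% = 16% of Vantage Foods Inc.
Chain via Redpoint Textiles S.p.A. → Cobalt Logistics SA (R3): 70% × 80% × 30% = 16.8% of Vantage Foods Inc.
Chain via Brightpath Mining NL → Stonebridge Group plc (R3): 75% × 10% × 10% = 0.75% of Vantage Foods Inc.
Direct interest in Vantage Foods Inc: 7%.
Aggregating (R2): 16% + 16.8% + 0.75% + 7% = 40.55%.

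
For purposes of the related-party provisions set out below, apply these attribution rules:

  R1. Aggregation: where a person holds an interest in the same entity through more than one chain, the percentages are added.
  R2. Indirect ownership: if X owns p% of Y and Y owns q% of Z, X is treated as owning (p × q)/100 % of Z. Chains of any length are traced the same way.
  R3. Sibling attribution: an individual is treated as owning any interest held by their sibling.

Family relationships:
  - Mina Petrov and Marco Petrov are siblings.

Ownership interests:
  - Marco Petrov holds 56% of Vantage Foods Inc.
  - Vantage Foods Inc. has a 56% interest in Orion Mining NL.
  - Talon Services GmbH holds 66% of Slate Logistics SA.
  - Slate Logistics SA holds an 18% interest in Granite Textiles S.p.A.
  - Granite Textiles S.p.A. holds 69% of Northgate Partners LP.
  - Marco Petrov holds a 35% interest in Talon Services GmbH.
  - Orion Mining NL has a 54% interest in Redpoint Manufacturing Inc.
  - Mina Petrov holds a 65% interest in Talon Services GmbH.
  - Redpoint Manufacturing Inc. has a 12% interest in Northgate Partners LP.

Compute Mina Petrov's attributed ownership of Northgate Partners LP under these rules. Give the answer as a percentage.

By sibling attribution (R3), Mina Petrov is treated as also owning Marco Petrov's interest in Talon Services GmbH, giving 65% + 35% = 100%.
By sibling attribution (R3), Mina Petrov is treated as owning Marco Petrov's 56% interest in Vantage Foods Inc.
Chain via Talon Services GmbH → Slate Logistics SA → Granite Textiles S.p.A. (R2): 100% × 66% × 18% × 69% = 8.1972% of Northgate Partners LP.
Chain via Vantage Foods Inc. → Orion Mining NL → Redpoint Manufacturing Inc. (R2): 56% × 56% × 54% × 12% = 2.032128% of Northgate Partners LP.
Aggregating (R1): 8.1972% + 2.032128% = 10.229328%.

10.229328%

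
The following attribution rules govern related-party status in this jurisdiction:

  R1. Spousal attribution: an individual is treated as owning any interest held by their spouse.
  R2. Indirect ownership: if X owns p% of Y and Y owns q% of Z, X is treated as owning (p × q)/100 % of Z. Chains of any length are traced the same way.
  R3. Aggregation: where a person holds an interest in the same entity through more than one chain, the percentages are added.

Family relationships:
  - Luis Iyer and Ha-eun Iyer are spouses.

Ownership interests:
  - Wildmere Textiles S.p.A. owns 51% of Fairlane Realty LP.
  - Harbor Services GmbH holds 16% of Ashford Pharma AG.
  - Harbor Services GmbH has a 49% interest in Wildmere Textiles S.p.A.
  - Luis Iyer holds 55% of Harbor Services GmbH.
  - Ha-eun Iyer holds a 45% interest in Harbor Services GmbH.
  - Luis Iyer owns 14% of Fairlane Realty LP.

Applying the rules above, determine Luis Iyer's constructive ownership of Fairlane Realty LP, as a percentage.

38.99%

By spousal attribution (R1), Luis Iyer is treated as also owning Ha-eun Iyer's interest in Harbor Services GmbH, giving 55% + 45% = 100%.
Chain via Harbor Services GmbH → Wildmere Textiles S.p.A. (R2): 100% × 49% × 51% = 24.99% of Fairlane Realty LP.
Direct interest in Fairlane Realty LP: 14%.
Aggregating (R3): 24.99% + 14% = 38.99%.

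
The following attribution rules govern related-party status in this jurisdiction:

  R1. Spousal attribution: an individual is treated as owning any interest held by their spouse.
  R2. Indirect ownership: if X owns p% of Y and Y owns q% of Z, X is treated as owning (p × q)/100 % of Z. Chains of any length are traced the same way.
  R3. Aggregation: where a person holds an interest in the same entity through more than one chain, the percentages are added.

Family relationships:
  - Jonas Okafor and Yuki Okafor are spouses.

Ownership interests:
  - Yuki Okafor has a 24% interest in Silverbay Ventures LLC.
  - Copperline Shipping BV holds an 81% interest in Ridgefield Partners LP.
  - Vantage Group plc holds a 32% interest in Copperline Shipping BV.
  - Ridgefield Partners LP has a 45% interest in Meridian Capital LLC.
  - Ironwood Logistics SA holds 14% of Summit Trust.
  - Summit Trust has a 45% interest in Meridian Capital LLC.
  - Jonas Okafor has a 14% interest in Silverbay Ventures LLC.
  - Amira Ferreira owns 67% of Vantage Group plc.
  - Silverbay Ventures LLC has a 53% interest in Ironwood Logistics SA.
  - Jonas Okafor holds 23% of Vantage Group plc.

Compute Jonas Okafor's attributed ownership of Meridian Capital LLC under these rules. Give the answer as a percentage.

By spousal attribution (R1), Jonas Okafor is treated as also owning Yuki Okafor's interest in Silverbay Ventures LLC, giving 14% + 24% = 38%.
Chain via Vantage Group plc → Copperline Shipping BV → Ridgefield Partners LP (R2): 23% × 32% × 81% × 45% = 2.68272% of Meridian Capital LLC.
Chain via Silverbay Ventures LLC → Ironwood Logistics SA → Summit Trust (R2): 38% × 53% × 14% × 45% = 1.26882% of Meridian Capital LLC.
Aggregating (R3): 2.68272% + 1.26882% = 3.95154%.

3.95154%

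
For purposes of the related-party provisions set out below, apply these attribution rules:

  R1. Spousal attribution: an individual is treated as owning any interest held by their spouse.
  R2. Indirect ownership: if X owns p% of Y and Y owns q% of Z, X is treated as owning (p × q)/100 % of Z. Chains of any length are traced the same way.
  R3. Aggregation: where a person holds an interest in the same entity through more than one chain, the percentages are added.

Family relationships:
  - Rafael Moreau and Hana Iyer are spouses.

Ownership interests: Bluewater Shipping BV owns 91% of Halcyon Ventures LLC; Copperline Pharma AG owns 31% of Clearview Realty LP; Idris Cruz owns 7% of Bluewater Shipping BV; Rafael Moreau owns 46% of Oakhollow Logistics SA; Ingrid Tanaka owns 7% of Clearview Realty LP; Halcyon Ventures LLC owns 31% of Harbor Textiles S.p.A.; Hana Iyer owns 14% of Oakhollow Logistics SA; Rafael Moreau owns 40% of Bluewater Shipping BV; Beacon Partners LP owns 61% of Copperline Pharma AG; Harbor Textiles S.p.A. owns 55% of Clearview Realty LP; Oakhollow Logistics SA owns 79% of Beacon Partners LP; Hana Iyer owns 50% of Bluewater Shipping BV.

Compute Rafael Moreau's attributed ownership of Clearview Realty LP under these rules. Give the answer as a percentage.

By spousal attribution (R1), Rafael Moreau is treated as also owning Hana Iyer's interest in Oakhollow Logistics SA, giving 46% + 14% = 60%.
By spousal attribution (R1), Rafael Moreau is treated as also owning Hana Iyer's interest in Bluewater Shipping BV, giving 40% + 50% = 90%.
Chain via Oakhollow Logistics SA → Beacon Partners LP → Copperline Pharma AG (R2): 60% × 79% × 61% × 31% = 8.96334% of Clearview Realty LP.
Chain via Bluewater Shipping BV → Halcyon Ventures LLC → Harbor Textiles S.p.A. (R2): 90% × 91% × 31% × 55% = 13.96395% of Clearview Realty LP.
Aggregating (R3): 8.96334% + 13.96395% = 22.92729%.

22.92729%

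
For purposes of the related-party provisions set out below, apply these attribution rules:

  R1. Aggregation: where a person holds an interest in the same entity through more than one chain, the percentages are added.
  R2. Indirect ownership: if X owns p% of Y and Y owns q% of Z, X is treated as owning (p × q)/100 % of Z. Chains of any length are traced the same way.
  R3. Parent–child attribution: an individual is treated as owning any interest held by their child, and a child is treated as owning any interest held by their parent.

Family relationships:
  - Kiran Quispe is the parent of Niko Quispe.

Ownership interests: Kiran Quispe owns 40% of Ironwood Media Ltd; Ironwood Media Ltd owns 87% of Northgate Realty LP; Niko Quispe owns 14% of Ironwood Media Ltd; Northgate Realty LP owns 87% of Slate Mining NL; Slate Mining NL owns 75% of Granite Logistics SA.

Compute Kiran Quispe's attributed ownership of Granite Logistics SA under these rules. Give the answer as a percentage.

By parent–child attribution (R3), Kiran Quispe is treated as also owning Niko Quispe's interest in Ironwood Media Ltd, giving 40% + 14% = 54%.
Chain via Ironwood Media Ltd → Northgate Realty LP → Slate Mining NL (R2): 54% × 87% × 87% × 75% = 30.65445% of Granite Logistics SA.

30.65445%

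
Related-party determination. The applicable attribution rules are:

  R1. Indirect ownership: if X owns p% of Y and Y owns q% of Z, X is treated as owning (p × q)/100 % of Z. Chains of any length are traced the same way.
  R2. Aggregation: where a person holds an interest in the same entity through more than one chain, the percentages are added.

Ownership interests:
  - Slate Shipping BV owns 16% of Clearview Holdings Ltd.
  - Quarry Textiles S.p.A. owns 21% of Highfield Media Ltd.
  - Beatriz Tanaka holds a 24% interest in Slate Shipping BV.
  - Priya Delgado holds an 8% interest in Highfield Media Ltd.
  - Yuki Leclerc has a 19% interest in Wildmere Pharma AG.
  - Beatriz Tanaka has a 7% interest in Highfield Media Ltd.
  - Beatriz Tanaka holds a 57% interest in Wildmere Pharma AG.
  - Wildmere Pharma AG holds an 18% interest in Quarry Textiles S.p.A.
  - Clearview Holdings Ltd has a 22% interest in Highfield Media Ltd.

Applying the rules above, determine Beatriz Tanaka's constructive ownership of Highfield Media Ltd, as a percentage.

9.9994%

Chain via Wildmere Pharma AG → Quarry Textiles S.p.A. (R1): 57% × 18% × 21% = 2.1546% of Highfield Media Ltd.
Chain via Slate Shipping BV → Clearview Holdings Ltd (R1): 24% × 16% × 22% = 0.8448% of Highfield Media Ltd.
Direct interest in Highfield Media Ltd: 7%.
Aggregating (R2): 2.1546% + 0.8448% + 7% = 9.9994%.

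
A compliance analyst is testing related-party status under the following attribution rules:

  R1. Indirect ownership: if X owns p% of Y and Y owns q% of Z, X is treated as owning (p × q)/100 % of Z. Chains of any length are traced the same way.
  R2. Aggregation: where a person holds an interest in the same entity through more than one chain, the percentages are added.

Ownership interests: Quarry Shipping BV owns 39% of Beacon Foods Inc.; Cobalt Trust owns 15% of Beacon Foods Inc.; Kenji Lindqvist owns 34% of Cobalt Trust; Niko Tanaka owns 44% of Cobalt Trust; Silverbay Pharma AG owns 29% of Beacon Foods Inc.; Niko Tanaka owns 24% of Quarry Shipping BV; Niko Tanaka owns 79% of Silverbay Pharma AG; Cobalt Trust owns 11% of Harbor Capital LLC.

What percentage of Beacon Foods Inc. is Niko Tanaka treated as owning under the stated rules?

Chain via Cobalt Trust (R1): 44% × 15% = 6.6% of Beacon Foods Inc.
Chain via Quarry Shipping BV (R1): 24% × 39% = 9.36% of Beacon Foods Inc.
Chain via Silverbay Pharma AG (R1): 79% × 29% = 22.91% of Beacon Foods Inc.
Aggregating (R2): 6.6% + 9.36% + 22.91% = 38.87%.

38.87%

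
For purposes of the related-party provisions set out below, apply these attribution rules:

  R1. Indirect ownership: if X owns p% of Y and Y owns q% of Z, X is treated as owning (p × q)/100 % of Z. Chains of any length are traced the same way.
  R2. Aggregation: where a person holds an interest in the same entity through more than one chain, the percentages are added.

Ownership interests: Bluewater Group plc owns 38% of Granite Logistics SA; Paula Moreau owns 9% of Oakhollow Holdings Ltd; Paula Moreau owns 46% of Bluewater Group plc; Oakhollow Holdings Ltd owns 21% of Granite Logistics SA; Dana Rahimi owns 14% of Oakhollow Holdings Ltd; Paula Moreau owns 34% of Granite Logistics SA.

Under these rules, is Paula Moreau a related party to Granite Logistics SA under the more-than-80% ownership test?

No

Chain via Bluewater Group plc (R1): 46% × 38% = 17.48% of Granite Logistics SA.
Chain via Oakhollow Holdings Ltd (R1): 9% × 21% = 1.89% of Granite Logistics SA.
Direct interest in Granite Logistics SA: 34%.
Aggregating (R2): 17.48% + 1.89% + 34% = 53.37%.
53.37% does not exceed the 80% threshold, so Paula is not a related party to Granite Logistics SA.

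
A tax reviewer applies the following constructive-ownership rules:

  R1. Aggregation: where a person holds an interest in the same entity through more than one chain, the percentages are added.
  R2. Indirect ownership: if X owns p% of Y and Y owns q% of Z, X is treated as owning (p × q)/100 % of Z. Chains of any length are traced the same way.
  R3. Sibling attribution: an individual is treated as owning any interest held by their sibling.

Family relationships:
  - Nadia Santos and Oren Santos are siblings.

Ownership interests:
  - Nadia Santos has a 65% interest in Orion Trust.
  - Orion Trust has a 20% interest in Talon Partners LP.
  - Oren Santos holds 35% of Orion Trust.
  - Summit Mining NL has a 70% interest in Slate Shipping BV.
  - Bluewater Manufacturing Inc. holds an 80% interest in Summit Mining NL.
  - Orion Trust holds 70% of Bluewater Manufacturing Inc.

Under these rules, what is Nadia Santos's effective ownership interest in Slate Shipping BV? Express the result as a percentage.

By sibling attribution (R3), Nadia Santos is treated as also owning Oren Santos's interest in Orion Trust, giving 65% + 35% = 100%.
Chain via Orion Trust → Bluewater Manufacturing Inc. → Summit Mining NL (R2): 100% × 70% × 80% × 70% = 39.2% of Slate Shipping BV.

39.2%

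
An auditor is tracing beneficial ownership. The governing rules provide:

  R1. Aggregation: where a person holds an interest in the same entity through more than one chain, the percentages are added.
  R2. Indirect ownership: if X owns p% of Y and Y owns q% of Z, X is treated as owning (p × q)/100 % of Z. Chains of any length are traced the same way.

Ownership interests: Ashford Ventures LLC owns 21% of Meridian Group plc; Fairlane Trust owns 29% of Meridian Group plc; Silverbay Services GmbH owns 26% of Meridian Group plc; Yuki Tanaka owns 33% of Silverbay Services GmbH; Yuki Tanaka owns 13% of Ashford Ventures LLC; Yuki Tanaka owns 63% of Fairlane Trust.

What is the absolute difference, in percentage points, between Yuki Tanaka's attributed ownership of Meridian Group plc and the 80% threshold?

50.42

Chain via Fairlane Trust (R2): 63% × 29% = 18.27% of Meridian Group plc.
Chain via Ashford Ventures LLC (R2): 13% × 21% = 2.73% of Meridian Group plc.
Chain via Silverbay Services GmbH (R2): 33% × 26% = 8.58% of Meridian Group plc.
Aggregating (R1): 18.27% + 2.73% + 8.58% = 29.58%.
29.58% falls short of the 80% threshold by 50.42 percentage points.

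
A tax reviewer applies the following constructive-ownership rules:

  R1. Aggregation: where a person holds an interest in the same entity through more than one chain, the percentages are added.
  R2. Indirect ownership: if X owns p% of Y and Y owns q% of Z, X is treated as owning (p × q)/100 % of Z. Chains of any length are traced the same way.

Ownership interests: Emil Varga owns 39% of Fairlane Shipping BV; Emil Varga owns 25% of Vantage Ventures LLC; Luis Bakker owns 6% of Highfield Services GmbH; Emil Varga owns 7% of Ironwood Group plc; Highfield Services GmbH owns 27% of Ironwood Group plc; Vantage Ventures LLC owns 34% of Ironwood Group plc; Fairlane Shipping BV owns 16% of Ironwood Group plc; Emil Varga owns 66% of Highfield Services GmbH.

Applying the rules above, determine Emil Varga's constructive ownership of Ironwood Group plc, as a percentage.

Chain via Highfield Services GmbH (R2): 66% × 27% = 17.82% of Ironwood Group plc.
Chain via Fairlane Shipping BV (R2): 39% × 16% = 6.24% of Ironwood Group plc.
Chain via Vantage Ventures LLC (R2): 25% × 34% = 8.5% of Ironwood Group plc.
Direct interest in Ironwood Group plc: 7%.
Aggregating (R1): 17.82% + 6.24% + 8.5% + 7% = 39.56%.

39.56%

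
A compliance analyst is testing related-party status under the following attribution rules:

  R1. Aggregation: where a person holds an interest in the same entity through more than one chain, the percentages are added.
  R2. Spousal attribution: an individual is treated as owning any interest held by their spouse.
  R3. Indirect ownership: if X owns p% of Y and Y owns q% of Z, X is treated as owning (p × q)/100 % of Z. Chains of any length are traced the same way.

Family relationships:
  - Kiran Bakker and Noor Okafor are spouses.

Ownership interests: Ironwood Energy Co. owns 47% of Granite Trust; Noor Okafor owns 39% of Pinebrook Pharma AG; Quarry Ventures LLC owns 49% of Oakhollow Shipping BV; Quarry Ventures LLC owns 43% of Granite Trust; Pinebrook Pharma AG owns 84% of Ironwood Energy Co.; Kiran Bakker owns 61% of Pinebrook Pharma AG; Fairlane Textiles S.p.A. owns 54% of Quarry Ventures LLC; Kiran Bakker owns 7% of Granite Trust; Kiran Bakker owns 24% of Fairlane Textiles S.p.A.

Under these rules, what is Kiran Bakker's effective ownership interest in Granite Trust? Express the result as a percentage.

By spousal attribution (R2), Kiran Bakker is treated as also owning Noor Okafor's interest in Pinebrook Pharma AG, giving 61% + 39% = 100%.
Chain via Pinebrook Pharma AG → Ironwood Energy Co. (R3): 100% × 84% × 47% = 39.48% of Granite Trust.
Chain via Fairlane Textiles S.p.A. → Quarry Ventures LLC (R3): 24% × 54% × 43% = 5.5728% of Granite Trust.
Direct interest in Granite Trust: 7%.
Aggregating (R1): 39.48% + 5.5728% + 7% = 52.0528%.

52.0528%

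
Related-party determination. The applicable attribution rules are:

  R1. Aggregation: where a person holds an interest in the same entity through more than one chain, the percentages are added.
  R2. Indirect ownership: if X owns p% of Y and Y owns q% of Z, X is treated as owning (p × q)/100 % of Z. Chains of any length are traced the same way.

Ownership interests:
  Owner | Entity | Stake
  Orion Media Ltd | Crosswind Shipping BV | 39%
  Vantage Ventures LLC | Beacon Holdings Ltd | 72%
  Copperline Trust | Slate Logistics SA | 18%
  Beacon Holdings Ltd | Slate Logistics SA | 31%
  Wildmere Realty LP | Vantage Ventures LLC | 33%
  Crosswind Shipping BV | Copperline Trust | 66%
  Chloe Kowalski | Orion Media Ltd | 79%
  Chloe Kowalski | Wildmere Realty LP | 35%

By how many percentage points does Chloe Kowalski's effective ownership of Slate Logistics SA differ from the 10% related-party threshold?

Chain via Orion Media Ltd → Crosswind Shipping BV → Copperline Trust (R2): 79% × 39% × 66% × 18% = 3.660228% of Slate Logistics SA.
Chain via Wildmere Realty LP → Vantage Ventures LLC → Beacon Holdings Ltd (R2): 35% × 33% × 72% × 31% = 2.57796% of Slate Logistics SA.
Aggregating (R1): 3.660228% + 2.57796% = 6.238188%.
6.238188% falls short of the 10% threshold by 3.761812 percentage points.

3.761812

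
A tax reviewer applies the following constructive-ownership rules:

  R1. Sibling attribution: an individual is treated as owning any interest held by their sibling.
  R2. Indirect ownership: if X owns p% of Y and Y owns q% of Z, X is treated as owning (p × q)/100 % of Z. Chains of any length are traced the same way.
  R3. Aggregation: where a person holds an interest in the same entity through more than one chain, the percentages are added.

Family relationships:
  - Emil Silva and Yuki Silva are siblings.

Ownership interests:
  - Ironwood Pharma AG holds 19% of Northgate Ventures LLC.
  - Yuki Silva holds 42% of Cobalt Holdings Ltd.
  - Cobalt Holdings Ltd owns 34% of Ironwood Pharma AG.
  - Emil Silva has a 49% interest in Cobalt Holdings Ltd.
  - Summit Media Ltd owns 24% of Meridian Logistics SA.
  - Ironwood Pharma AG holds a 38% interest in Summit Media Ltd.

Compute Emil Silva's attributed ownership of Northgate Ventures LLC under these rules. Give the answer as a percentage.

By sibling attribution (R1), Emil Silva is treated as also owning Yuki Silva's interest in Cobalt Holdings Ltd, giving 49% + 42% = 91%.
Chain via Cobalt Holdings Ltd → Ironwood Pharma AG (R2): 91% × 34% × 19% = 5.8786% of Northgate Ventures LLC.

5.8786%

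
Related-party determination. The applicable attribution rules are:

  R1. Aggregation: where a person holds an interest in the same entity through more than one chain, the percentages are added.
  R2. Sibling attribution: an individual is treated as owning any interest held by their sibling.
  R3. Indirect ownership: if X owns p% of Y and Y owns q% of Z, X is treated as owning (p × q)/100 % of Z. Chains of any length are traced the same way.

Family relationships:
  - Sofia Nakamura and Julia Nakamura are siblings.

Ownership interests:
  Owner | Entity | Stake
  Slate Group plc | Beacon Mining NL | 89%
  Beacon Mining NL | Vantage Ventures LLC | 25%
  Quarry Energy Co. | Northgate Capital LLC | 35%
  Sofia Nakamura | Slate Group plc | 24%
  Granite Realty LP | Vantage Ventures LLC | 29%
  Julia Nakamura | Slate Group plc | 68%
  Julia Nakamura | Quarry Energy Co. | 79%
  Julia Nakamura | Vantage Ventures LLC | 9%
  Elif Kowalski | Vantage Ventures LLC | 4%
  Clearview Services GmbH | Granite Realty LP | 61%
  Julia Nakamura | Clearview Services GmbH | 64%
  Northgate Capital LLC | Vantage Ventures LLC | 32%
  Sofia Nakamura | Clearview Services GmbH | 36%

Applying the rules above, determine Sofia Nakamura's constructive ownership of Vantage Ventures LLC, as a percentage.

By sibling attribution (R2), Sofia Nakamura is treated as also owning Julia Nakamura's interest in Slate Group plc, giving 24% + 68% = 92%.
By sibling attribution (R2), Sofia Nakamura is treated as also owning Julia Nakamura's interest in Clearview Services GmbH, giving 36% + 64% = 100%.
By sibling attribution (R2), Sofia Nakamura is treated as owning Julia Nakamura's 79% interest in Quarry Energy Co.
By sibling attribution (R2), Sofia Nakamura is treated as owning Julia Nakamura's 9% interest in Vantage Ventures LLC.
Chain via Slate Group plc → Beacon Mining NL (R3): 92% × 89% × 25% = 20.47% of Vantage Ventures LLC.
Chain via Clearview Services GmbH → Granite Realty LP (R3): 100% × 61% × 29% = 17.69% of Vantage Ventures LLC.
Chain via Quarry Energy Co. → Northgate Capital LLC (R3): 79% × 35% × 32% = 8.848% of Vantage Ventures LLC.
Direct interest in Vantage Ventures LLC: 9%.
Aggregating (R1): 20.47% + 17.69% + 8.848% + 9% = 56.008%.

56.008%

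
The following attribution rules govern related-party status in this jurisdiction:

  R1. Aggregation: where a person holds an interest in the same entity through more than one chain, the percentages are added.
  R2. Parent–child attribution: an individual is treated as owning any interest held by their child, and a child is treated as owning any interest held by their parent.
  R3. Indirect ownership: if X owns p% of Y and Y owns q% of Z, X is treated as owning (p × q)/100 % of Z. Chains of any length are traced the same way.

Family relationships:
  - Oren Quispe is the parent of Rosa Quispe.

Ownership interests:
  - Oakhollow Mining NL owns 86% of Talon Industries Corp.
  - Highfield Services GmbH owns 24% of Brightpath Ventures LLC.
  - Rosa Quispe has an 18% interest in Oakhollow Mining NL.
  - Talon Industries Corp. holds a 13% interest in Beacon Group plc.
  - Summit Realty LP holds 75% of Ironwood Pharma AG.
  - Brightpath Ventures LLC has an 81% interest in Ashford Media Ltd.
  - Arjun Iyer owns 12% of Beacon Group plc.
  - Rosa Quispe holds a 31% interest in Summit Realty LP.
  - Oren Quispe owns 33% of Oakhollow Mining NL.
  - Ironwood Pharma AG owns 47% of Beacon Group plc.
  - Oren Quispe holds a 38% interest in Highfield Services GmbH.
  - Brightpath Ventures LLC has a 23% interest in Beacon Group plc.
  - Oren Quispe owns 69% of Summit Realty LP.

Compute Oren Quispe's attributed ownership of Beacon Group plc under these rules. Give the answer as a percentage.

43.0494%

By parent–child attribution (R2), Oren Quispe is treated as also owning Rosa Quispe's interest in Oakhollow Mining NL, giving 33% + 18% = 51%.
By parent–child attribution (R2), Oren Quispe is treated as also owning Rosa Quispe's interest in Summit Realty LP, giving 69% + 31% = 100%.
Chain via Oakhollow Mining NL → Talon Industries Corp. (R3): 51% × 86% × 13% = 5.7018% of Beacon Group plc.
Chain via Highfield Services GmbH → Brightpath Ventures LLC (R3): 38% × 24% × 23% = 2.0976% of Beacon Group plc.
Chain via Summit Realty LP → Ironwood Pharma AG (R3): 100% × 75% × 47% = 35.25% of Beacon Group plc.
Aggregating (R1): 5.7018% + 2.0976% + 35.25% = 43.0494%.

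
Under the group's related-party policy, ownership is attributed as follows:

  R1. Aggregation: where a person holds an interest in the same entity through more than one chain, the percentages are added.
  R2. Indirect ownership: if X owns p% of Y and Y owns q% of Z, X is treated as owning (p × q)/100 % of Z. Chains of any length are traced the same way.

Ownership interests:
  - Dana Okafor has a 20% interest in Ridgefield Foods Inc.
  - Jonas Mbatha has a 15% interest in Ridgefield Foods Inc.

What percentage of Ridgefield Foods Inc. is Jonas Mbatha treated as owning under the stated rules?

15%

Direct interest in Ridgefield Foods Inc: 15%.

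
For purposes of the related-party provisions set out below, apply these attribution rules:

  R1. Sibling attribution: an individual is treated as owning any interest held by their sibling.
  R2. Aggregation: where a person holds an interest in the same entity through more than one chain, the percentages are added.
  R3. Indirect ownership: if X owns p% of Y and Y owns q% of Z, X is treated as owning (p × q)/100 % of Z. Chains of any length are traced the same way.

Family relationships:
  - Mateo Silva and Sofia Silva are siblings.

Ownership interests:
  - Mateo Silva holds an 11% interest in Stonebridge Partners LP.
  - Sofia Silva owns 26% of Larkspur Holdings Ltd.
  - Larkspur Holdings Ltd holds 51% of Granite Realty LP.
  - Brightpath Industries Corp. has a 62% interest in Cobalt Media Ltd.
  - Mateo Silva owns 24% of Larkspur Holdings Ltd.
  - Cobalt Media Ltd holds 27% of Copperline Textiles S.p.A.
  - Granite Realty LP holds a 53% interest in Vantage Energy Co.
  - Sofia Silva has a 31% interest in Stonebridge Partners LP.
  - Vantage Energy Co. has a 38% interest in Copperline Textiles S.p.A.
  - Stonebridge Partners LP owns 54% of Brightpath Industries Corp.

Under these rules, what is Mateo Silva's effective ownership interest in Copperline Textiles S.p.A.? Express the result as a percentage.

8.932332%

By sibling attribution (R1), Mateo Silva is treated as also owning Sofia Silva's interest in Larkspur Holdings Ltd, giving 24% + 26% = 50%.
By sibling attribution (R1), Mateo Silva is treated as also owning Sofia Silva's interest in Stonebridge Partners LP, giving 11% + 31% = 42%.
Chain via Larkspur Holdings Ltd → Granite Realty LP → Vantage Energy Co. (R3): 50% × 51% × 53% × 38% = 5.1357% of Copperline Textiles S.p.A.
Chain via Stonebridge Partners LP → Brightpath Industries Corp. → Cobalt Media Ltd (R3): 42% × 54% × 62% × 27% = 3.796632% of Copperline Textiles S.p.A.
Aggregating (R2): 5.1357% + 3.796632% = 8.932332%.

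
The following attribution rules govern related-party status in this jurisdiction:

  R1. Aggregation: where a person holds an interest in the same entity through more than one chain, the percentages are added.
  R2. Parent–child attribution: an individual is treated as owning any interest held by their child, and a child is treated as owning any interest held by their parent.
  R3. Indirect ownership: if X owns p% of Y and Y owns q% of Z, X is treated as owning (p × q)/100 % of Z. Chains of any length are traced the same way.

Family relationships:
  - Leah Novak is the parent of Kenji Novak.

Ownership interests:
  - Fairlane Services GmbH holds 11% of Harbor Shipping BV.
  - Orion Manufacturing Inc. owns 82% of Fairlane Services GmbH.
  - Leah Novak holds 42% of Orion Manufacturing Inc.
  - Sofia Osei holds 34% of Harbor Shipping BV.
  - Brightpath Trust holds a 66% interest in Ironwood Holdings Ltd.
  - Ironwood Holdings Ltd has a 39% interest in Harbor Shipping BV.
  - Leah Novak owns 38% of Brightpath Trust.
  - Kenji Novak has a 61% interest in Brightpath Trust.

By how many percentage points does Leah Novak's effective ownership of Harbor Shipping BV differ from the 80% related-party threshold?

By parent–child attribution (R2), Leah Novak is treated as also owning Kenji Novak's interest in Brightpath Trust, giving 38% + 61% = 99%.
Chain via Orion Manufacturing Inc. → Fairlane Services GmbH (R3): 42% × 82% × 11% = 3.7884% of Harbor Shipping BV.
Chain via Brightpath Trust → Ironwood Holdings Ltd (R3): 99% × 66% × 39% = 25.4826% of Harbor Shipping BV.
Aggregating (R1): 3.7884% + 25.4826% = 29.271%.
29.271% falls short of the 80% threshold by 50.729 percentage points.

50.729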